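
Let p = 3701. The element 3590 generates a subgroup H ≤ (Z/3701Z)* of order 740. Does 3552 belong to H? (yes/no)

yes

3552 ∈ ⟨3590⟩ iff 3552^740 ≡ 1 (mod 3701), since |⟨3590⟩| = 740.
3552^740 mod 3701 = 1.
Since 1 = 1, 3552 lies in the subgroup.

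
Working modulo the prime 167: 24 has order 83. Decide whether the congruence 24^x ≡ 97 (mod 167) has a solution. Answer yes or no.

yes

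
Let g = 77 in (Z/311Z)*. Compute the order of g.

62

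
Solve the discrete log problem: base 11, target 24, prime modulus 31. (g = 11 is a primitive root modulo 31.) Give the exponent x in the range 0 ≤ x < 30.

Successive powers of 11 modulo 31:
  11^0=1  11^1=11  11^2=28  11^3=29  11^4=9  11^5=6
  11^6=4  11^7=13  11^8=19  11^9=23  11^10=5  11^11=24
So 11^11 ≡ 24 (mod 31), giving x = 11.

11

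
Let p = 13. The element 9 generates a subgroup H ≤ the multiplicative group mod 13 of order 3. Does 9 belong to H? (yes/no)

9 ∈ ⟨9⟩ iff 9^3 ≡ 1 (mod 13), since |⟨9⟩| = 3.
9^3 mod 13 = 1.
Since 1 = 1, 9 lies in the subgroup.

yes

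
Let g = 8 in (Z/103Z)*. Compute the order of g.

The order of 8 must divide p − 1 = 102 = 2 · 3 · 17.
Divisors: 1, 2, 3, 6, 17, 34, 51, 102.
Check each in increasing order: 8^1 ≡ 8;  8^2 ≡ 64;  8^3 ≡ 100;  8^6 ≡ 9;  8^17 ≡ 1.
Smallest exponent giving 1 is 17.

17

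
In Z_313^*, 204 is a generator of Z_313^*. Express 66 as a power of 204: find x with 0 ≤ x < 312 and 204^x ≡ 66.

Baby-step giant-step with m = ceil(sqrt(312)) = 18.
Baby table (204^j mod 313 for j=0..17):
  0:1  1:204  2:300  3:165  4:169  5:46  6:307  7:28
  8:78  9:262  10:238  11:37  12:36  13:145  14:158  15:306
  16:137  17:91
Giant step factor: 204^(-18) ≡ 71 (mod 313).
Scan 66·71^i mod 313 for i = 0, 1, …:
  i=0: 66   i=1: 304   i=2: 300
Match at i=2, j=2: x = 2·18 + 2 = 38.

38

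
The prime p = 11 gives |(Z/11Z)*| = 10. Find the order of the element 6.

10

The order of 6 must divide p − 1 = 10 = 2 · 5.
Divisors: 1, 2, 5, 10.
Check each in increasing order: 6^1 ≡ 6;  6^2 ≡ 3;  6^5 ≡ 10;  6^10 ≡ 1.
Smallest exponent giving 1 is 10.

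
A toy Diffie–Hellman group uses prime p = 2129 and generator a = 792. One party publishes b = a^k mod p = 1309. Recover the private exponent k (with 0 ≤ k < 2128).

Baby-step giant-step with m = ceil(sqrt(2128)) = 47.
Baby table (792^j mod 2129 for j=0..46):
  0:1  1:792  2:1338  3:1583  4:1884  5:1828  6:56  7:1772
  8:413  9:1359  10:1183  11:176  12:1007  13:1298  14:1838  15:1589
  16:249  17:1340  18:1038  19:302  20:736  21:1695  22:1170  23:525
  24:645  25:2009  26:765  27:1244  28:1650  29:1723  30:2056  31:1796
  32:260  33:1536  34:853  35:683  36:170  37:513  38:1786  39:856
  40:930  41:2055  42:1004  43:1051  44:2082  45:1098  46:984
Giant step factor: 792^(-47) ≡ 691 (mod 2129).
Scan 1309·691^i mod 2129 for i = 0, 1, …:
  i=0: 1309   i=1: 1823   i=2: 1454   i=3: 1955
  i=4: 1119   i=5: 402   i=6: 1012   i=7: 980
  i=8: 158   i=9: 599     …   i=33: 360
  i=34: 1796
Match at i=34, j=31: k = 34·47 + 31 = 1629.

1629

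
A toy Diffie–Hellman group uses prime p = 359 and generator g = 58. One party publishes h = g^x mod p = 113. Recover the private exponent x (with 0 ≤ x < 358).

245

Baby-step giant-step with m = ceil(sqrt(358)) = 19.
Baby table (58^j mod 359 for j=0..18):
  0:1  1:58  2:133  3:175  4:98  5:299  6:110  7:277
  8:270  9:223  10:10  11:221  12:253  13:314  14:262  15:118
  16:23  17:257  18:187
Giant step factor: 58^(-19) ≡ 137 (mod 359).
Scan 113·137^i mod 359 for i = 0, 1, …:
  i=0: 113   i=1: 44   i=2: 284   i=3: 136
  i=4: 323   i=5: 94   i=6: 313   i=7: 160
  i=8: 21   i=9: 5   i=10: 326   i=11: 146
  i=12: 257
Match at i=12, j=17: x = 12·19 + 17 = 245.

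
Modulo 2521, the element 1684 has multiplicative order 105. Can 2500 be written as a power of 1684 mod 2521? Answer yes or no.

2500 ∈ ⟨1684⟩ iff 2500^105 ≡ 1 (mod 2521), since |⟨1684⟩| = 105.
2500^105 mod 2521 = 676.
Since 676 ≠ 1, 2500 does not lie in the subgroup.

no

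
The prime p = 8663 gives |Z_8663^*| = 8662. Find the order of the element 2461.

The order of 2461 must divide p − 1 = 8662 = 2 · 61 · 71.
Divisors: 1, 2, 61, 71, 122, 142, 4331, 8662.
Check each in increasing order: 2461^1 ≡ 2461;  2461^2 ≡ 1084;  2461^61 ≡ 688;  2461^71 ≡ 3046;  2461^122 ≡ 5542;  2461^142 ≡ 43;  2461^4331 ≡ 1.
Smallest exponent giving 1 is 4331.

4331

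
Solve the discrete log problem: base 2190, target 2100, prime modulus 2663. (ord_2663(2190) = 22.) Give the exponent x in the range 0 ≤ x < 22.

Successive powers of 2190 modulo 2663:
  2190^0=1  2190^1=2190  2190^2=37  2190^3=1140  2190^4=1369  2190^5=2235
  2190^6=56  2190^7=142  2190^8=2072  2190^9=2591  2190^10=2100
So 2190^10 ≡ 2100 (mod 2663), giving x = 10.

10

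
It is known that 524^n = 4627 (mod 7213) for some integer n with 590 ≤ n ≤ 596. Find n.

596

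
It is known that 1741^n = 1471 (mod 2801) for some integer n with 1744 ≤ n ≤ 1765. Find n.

Compute 1741^1744 mod 2801 = 1558, then multiply by 1741 repeatedly:
  1741^1744=1558  1741^1745=1110  1741^1746=2621  1741^1747=332  1741^1748=1006
  1741^1749=821  1741^1750=851  1741^1751=2663  1741^1752=628  1741^1753=958
  1741^1754=1283  1741^1755=1306  1741^1756=2135  1741^1757=108  1741^1758=361
  1741^1759=1077  1741^1760=1188  1741^1761=1170  1741^1762=643  1741^1763=1864
  1741^1764=1666  1741^1765=1471
Found 1471 at exponent 1765.

1765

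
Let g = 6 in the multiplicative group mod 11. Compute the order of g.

10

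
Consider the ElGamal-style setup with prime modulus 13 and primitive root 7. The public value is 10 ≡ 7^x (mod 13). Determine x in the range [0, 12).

2

Successive powers of 7 modulo 13:
  7^0=1  7^1=7  7^2=10
So 7^2 ≡ 10 (mod 13), giving x = 2.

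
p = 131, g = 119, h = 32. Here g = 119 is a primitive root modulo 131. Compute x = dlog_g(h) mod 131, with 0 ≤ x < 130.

Successive powers of 119 modulo 131:
  119^0=1  119^1=119  119^2=13  119^3=106  119^4=38  119^5=68
  119^6=101  119^7=98  119^8=3  119^9=95  119^10=39  119^11=56
  119^12=114  119^13=73  119^14=41  119^15=32
So 119^15 ≡ 32 (mod 131), giving x = 15.

15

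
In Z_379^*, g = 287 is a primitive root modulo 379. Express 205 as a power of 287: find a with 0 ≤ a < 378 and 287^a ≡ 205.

Baby-step giant-step with m = ceil(sqrt(378)) = 20.
Baby table (287^j mod 379 for j=0..19):
  0:1  1:287  2:126  3:157  4:337  5:74  6:14  7:228
  8:248  9:303  10:170  11:278  12:196  13:160  14:61  15:73
  16:106  17:102  18:91  19:345
Giant step factor: 287^(-20) ≡ 304 (mod 379).
Scan 205·304^i mod 379 for i = 0, 1, …:
  i=0: 205   i=1: 164   i=2: 207   i=3: 14
Match at i=3, j=6: a = 3·20 + 6 = 66.

66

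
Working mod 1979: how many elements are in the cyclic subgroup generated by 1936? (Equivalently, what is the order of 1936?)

The order of 1936 must divide p − 1 = 1978 = 2 · 23 · 43.
Divisors: 1, 2, 23, 43, 46, 86, 989, 1978.
Check each in increasing order: 1936^1 ≡ 1936;  1936^2 ≡ 1849;  1936^23 ≡ 1779;  1936^43 ≡ 917;  1936^46 ≡ 420;  1936^86 ≡ 1793;  1936^989 ≡ 1.
Smallest exponent giving 1 is 989.

989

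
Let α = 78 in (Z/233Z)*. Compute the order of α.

232

The order of 78 must divide p − 1 = 232 = 2^3 · 29.
Divisors: 1, 2, 4, 8, 29, 58, 116, 232.
Check each in increasing order: 78^1 ≡ 78;  78^2 ≡ 26;  78^4 ≡ 210;  78^8 ≡ 63;  78^29 ≡ 97;  78^58 ≡ 89;  78^116 ≡ 232;  78^232 ≡ 1.
Smallest exponent giving 1 is 232.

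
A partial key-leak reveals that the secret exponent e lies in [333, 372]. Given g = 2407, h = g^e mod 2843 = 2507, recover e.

Compute 2407^333 mod 2843 = 705, then multiply by 2407 repeatedly:
  2407^333=705  2407^334=2507
Found 2507 at exponent 334.

334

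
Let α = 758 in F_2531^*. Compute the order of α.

1265

The order of 758 must divide p − 1 = 2530 = 2 · 5 · 11 · 23.
Divisors: 1, 2, 5, 10, 11, 22, 23, 46, 55, 110, 115, 230, 253, 506, 1265, 2530.
Check each in increasing order: 758^1 ≡ 758;  758^2 ≡ 27;  758^5 ≡ 824;  758^10 ≡ 668;  758^11 ≡ 144;  758^22 ≡ 488;  758^23 ≡ 378;  758^46 ≡ 1148;  758^55 ≡ 217;  758^110 ≡ 1531;  758^115 ≡ 1106;  758^230 ≡ 763;  758^253 ≡ 2411;  758^506 ≡ 1745;  758^1265 ≡ 1.
Smallest exponent giving 1 is 1265.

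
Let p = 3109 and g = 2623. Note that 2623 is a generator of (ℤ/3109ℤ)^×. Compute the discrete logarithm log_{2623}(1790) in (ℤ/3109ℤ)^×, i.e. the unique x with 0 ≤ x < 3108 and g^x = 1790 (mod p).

Baby-step giant-step with m = ceil(sqrt(3108)) = 56.
Baby table (2623^j mod 3109 for j=0..55):
  0:1  1:2623  2:3021  3:2351  4:1526  5:1415  6:2508  7:2949
  8:35  9:1644  10:29  11:1451  12:557  13:2890  14:728  15:618
  16:1225  17:1578  18:1015  19:1041  20:841  21:1662  22:608  23:2976
  24:2458  25:2377  26:1326  27:2236  28:1454  29:2208  30:2626  31:1563
  32:2087  33:2361  34:2884  35:535  36:1146  37:2664  38:1749  39:1852
  40:1538  41:1801  42:1452  43:71  44:2802  45:3079  46:2144  47:2640
  48:977  49:855  50:1076  51:2485  52:1691  53:2059  54:424  55:2239
Giant step factor: 2623^(-56) ≡ 777 (mod 3109).
Scan 1790·777^i mod 3109 for i = 0, 1, …:
  i=0: 1790   i=1: 1107   i=2: 2055   i=3: 1818
  i=4: 1100   i=5: 2834   i=6: 846   i=7: 1343
  i=8: 1996   i=9: 2610     …   i=39: 532
  i=40: 2976
Match at i=40, j=23: x = 40·56 + 23 = 2263.

2263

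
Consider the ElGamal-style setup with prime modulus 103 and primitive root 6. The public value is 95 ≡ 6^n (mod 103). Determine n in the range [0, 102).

Baby-step giant-step with m = ceil(sqrt(102)) = 11.
Baby table (6^j mod 103 for j=0..10):
  0:1  1:6  2:36  3:10  4:60  5:51  6:100  7:85
  8:98  9:73  10:26
Giant step factor: 6^(-11) ≡ 35 (mod 103).
Scan 95·35^i mod 103 for i = 0, 1, …:
  i=0: 95   i=1: 29   i=2: 88   i=3: 93
  i=4: 62   i=5: 7   i=6: 39   i=7: 26
Match at i=7, j=10: n = 7·11 + 10 = 87.

87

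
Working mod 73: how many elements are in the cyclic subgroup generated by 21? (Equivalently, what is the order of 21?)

24

The order of 21 must divide p − 1 = 72 = 2^3 · 3^2.
Divisors: 1, 2, 3, 4, 6, 8, 9, 12, 18, 24, 36, 72.
Check each in increasing order: 21^1 ≡ 21;  21^2 ≡ 3;  21^3 ≡ 63;  21^4 ≡ 9;  21^6 ≡ 27;  21^8 ≡ 8;  21^9 ≡ 22;  21^12 ≡ 72;  21^18 ≡ 46;  21^24 ≡ 1.
Smallest exponent giving 1 is 24.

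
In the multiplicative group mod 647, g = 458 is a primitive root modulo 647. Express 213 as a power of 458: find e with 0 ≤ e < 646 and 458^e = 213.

Baby-step giant-step with m = ceil(sqrt(646)) = 26.
Baby table (458^j mod 647 for j=0..25):
  0:1  1:458  2:136  3:176  4:380  5:644  6:567  7:239
  8:119  9:154  10:9  11:240  12:577  13:290  14:185  15:620
  16:574  17:210  18:424  19:92  20:81  21:219  22:17  23:22
  24:371  25:404
Giant step factor: 458^(-26) ≡ 194 (mod 647).
Scan 213·194^i mod 647 for i = 0, 1, …:
  i=0: 213   i=1: 561   i=2: 138   i=3: 245
  i=4: 299   i=5: 423   i=6: 540   i=7: 593
  i=8: 523   i=9: 530     …   i=22: 427
  i=23: 22
Match at i=23, j=23: e = 23·26 + 23 = 621.

621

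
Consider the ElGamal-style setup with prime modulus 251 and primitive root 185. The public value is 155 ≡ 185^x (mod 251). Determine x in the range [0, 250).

18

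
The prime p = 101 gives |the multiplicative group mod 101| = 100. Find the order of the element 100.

2

The order of 100 must divide p − 1 = 100 = 2^2 · 5^2.
Divisors: 1, 2, 4, 5, 10, 20, 25, 50, 100.
Check each in increasing order: 100^1 ≡ 100;  100^2 ≡ 1.
Smallest exponent giving 1 is 2.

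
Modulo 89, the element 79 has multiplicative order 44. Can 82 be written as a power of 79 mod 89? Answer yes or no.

no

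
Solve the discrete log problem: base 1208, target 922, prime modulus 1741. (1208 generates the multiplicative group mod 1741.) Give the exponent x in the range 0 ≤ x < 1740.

523

Baby-step giant-step with m = ceil(sqrt(1740)) = 42.
Baby table (1208^j mod 1741 for j=0..41):
  0:1  1:1208  2:306  3:556  4:1363  5:1259  6:979  7:493
  8:122  9:1132  10:771  11:1674  12:891  13:390  14:1050  15:952
  16:956  17:565  18:48  19:531  20:760  21:573  22:1007  23:1238
  24:1726  25:1031  26:633  27:365  28:447  29:266  30:984  31:1310
  32:1652  33:430  34:622  35:1005  36:563  37:1114  38:1660  39:1389
  40:1329  41:230
Giant step factor: 1208^(-42) ≡ 1018 (mod 1741).
Scan 922·1018^i mod 1741 for i = 0, 1, …:
  i=0: 922   i=1: 197   i=2: 331   i=3: 945
  i=4: 978   i=5: 1493   i=6: 1722   i=7: 1550
  i=8: 554   i=9: 1629   i=10: 890   i=11: 700
  i=12: 531
Match at i=12, j=19: x = 12·42 + 19 = 523.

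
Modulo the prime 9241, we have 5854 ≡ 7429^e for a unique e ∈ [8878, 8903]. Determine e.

8886

Compute 7429^8878 mod 9241 = 7702, then multiply by 7429 repeatedly:
  7429^8878=7702  7429^8879=7127  7429^8880=4794  7429^8881=9053  7429^8882=7980
  7429^8883=2405  7429^8884=3892  7429^8885=7820  7429^8886=5854
Found 5854 at exponent 8886.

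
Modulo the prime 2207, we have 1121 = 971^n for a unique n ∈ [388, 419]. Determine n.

Compute 971^388 mod 2207 = 1502, then multiply by 971 repeatedly:
  971^388=1502  971^389=1822  971^390=1355  971^391=333  971^392=1121
Found 1121 at exponent 392.

392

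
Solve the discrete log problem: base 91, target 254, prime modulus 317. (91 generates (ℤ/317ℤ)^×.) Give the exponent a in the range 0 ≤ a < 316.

102

Baby-step giant-step with m = ceil(sqrt(316)) = 18.
Baby table (91^j mod 317 for j=0..17):
  0:1  1:91  2:39  3:62  4:253  5:199  6:40  7:153
  8:292  9:261  10:293  11:35  12:15  13:97  14:268  15:296
  16:308  17:132
Giant step factor: 91^(-18) ≡ 289 (mod 317).
Scan 254·289^i mod 317 for i = 0, 1, …:
  i=0: 254   i=1: 179   i=2: 60   i=3: 222
  i=4: 124   i=5: 15
Match at i=5, j=12: a = 5·18 + 12 = 102.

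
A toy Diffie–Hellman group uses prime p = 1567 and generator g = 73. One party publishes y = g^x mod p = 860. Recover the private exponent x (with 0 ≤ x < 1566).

259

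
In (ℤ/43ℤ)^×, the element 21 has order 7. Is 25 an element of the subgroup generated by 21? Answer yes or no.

no

25 ∈ ⟨21⟩ iff 25^7 ≡ 1 (mod 43), since |⟨21⟩| = 7.
25^7 mod 43 = 36.
Since 36 ≠ 1, 25 does not lie in the subgroup.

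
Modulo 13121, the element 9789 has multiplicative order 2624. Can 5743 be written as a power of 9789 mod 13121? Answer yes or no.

no

5743 ∈ ⟨9789⟩ iff 5743^2624 ≡ 1 (mod 13121), since |⟨9789⟩| = 2624.
5743^2624 mod 13121 = 10752.
Since 10752 ≠ 1, 5743 does not lie in the subgroup.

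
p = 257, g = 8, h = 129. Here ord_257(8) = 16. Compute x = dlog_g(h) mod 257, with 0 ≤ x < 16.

Successive powers of 8 modulo 257:
  8^0=1  8^1=8  8^2=64  8^3=255  8^4=241  8^5=129
So 8^5 ≡ 129 (mod 257), giving x = 5.

5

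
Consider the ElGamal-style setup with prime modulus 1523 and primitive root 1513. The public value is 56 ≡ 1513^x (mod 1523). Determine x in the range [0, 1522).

664

Baby-step giant-step with m = ceil(sqrt(1522)) = 40.
Baby table (1513^j mod 1523 for j=0..39):
  0:1  1:1513  2:100  3:523  4:862  5:518  6:912  7:18
  8:1343  9:277  10:276  11:286  12:186  13:1186  14:324  15:1329
  16:417  17:399  18:579  19:302  20:26  21:1263  22:1077  23:1414
  24:1090  25:1284  26:867  27:468  28:1412  29:1110  30:1084  31:1344
  32:267  33:376  34:809  35:1048  36:181  37:1236  38:1347  39:237
Giant step factor: 1513^(-40) ≡ 570 (mod 1523).
Scan 56·570^i mod 1523 for i = 0, 1, …:
  i=0: 56   i=1: 1460   i=2: 642   i=3: 420
  i=4: 289   i=5: 246   i=6: 104   i=7: 1406
  i=8: 322   i=9: 780     …   i=15: 1231
  i=16: 1090
Match at i=16, j=24: x = 16·40 + 24 = 664.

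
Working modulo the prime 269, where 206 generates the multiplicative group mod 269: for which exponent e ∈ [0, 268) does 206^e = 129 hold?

105

Baby-step giant-step with m = ceil(sqrt(268)) = 17.
Baby table (206^j mod 269 for j=0..16):
  0:1  1:206  2:203  3:123  4:52  5:221  6:65  7:209
  8:14  9:194  10:152  11:108  12:190  13:135  14:103  15:236
  16:196
Giant step factor: 206^(-17) ≡ 238 (mod 269).
Scan 129·238^i mod 269 for i = 0, 1, …:
  i=0: 129   i=1: 36   i=2: 229   i=3: 164
  i=4: 27   i=5: 239   i=6: 123
Match at i=6, j=3: e = 6·17 + 3 = 105.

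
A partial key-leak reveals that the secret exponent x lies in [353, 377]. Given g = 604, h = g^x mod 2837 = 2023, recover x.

376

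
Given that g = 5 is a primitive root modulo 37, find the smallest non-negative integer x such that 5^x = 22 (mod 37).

Successive powers of 5 modulo 37:
  5^0=1  5^1=5  5^2=25  5^3=14  5^4=33  5^5=17
  5^6=11  5^7=18  5^8=16  5^9=6  5^10=30  5^11=2
  5^12=10  5^13=13  5^14=28  5^15=29  5^16=34  5^17=22
So 5^17 ≡ 22 (mod 37), giving x = 17.

17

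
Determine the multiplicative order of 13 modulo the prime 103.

17

The order of 13 must divide p − 1 = 102 = 2 · 3 · 17.
Divisors: 1, 2, 3, 6, 17, 34, 51, 102.
Check each in increasing order: 13^1 ≡ 13;  13^2 ≡ 66;  13^3 ≡ 34;  13^6 ≡ 23;  13^17 ≡ 1.
Smallest exponent giving 1 is 17.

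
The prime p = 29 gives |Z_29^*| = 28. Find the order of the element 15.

28

The order of 15 must divide p − 1 = 28 = 2^2 · 7.
Divisors: 1, 2, 4, 7, 14, 28.
Check each in increasing order: 15^1 ≡ 15;  15^2 ≡ 22;  15^4 ≡ 20;  15^7 ≡ 17;  15^14 ≡ 28;  15^28 ≡ 1.
Smallest exponent giving 1 is 28.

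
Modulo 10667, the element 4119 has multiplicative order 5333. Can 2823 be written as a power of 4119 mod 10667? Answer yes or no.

yes

2823 ∈ ⟨4119⟩ iff 2823^5333 ≡ 1 (mod 10667), since |⟨4119⟩| = 5333.
2823^5333 mod 10667 = 1.
Since 1 = 1, 2823 lies in the subgroup.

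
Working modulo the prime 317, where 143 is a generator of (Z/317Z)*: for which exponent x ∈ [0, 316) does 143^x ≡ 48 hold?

Baby-step giant-step with m = ceil(sqrt(316)) = 18.
Baby table (143^j mod 317 for j=0..17):
  0:1  1:143  2:161  3:199  4:244  5:22  6:293  7:55
  8:257  9:296  10:167  11:106  12:259  13:265  14:172  15:187
  16:113  17:309
Giant step factor: 143^(-18) ≡ 294 (mod 317).
Scan 48·294^i mod 317 for i = 0, 1, …:
  i=0: 48   i=1: 164   i=2: 32   i=3: 215
  i=4: 127   i=5: 249   i=6: 296
Match at i=6, j=9: x = 6·18 + 9 = 117.

117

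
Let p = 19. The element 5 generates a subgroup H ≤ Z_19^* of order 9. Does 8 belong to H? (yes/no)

⟨5⟩ has order 9; its elements mod 19 are {1, 4, 5, 6, 7, 9, 11, 16, 17}.
8 is not in this set.

no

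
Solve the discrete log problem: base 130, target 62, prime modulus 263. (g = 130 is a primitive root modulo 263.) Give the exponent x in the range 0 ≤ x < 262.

22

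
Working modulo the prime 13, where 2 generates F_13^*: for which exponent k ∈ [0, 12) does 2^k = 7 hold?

11

Successive powers of 2 modulo 13:
  2^0=1  2^1=2  2^2=4  2^3=8  2^4=3  2^5=6
  2^6=12  2^7=11  2^8=9  2^9=5  2^10=10  2^11=7
So 2^11 ≡ 7 (mod 13), giving k = 11.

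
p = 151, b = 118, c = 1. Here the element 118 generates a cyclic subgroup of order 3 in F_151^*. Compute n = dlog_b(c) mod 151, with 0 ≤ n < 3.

0

Successive powers of 118 modulo 151:
  118^0=1
So 118^0 ≡ 1 (mod 151), giving n = 0.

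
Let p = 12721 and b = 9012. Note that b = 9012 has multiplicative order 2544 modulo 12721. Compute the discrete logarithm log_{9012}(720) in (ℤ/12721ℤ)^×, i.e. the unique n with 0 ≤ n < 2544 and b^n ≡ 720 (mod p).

1552

Baby-step giant-step with m = ceil(sqrt(2544)) = 51.
Baby table (9012^j mod 12721 for j=0..50):
  0:1  1:9012  2:5280  3:6820  4:6689  5:9170  6:4424  7:1474
  8:2964  9:10189  10:3090  11:811  12:6878  13:7824  14:10106  15:5633
  16:7806  17:542  18:12361  19:12256  20:7350  21:12674  22:8950  23:6260
  24:10206  25:3642  26:1524  27:8329  28:7048  29:623  30:4515  31:7422
  32:46  33:7480  34:1181  35:8416  36:2390  37:2027  38:12689  39:4199
  40:9134  41:10738  42:2209  43:11864  44:11084  45:3716  46:6920  47:4698
  48:2888  49:12211  50:8882
Giant step factor: 9012^(-51) ≡ 5246 (mod 12721).
Scan 720·5246^i mod 12721 for i = 0, 1, …:
  i=0: 720   i=1: 11704   i=2: 7638   i=3: 10519
  i=4: 11697   i=5: 9079   i=6: 1010   i=7: 6524
  i=8: 5414   i=9: 8572     …   i=29: 10550
  i=30: 8950
Match at i=30, j=22: n = 30·51 + 22 = 1552.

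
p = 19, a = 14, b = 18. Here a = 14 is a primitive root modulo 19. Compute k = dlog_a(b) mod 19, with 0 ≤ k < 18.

9

Successive powers of 14 modulo 19:
  14^0=1  14^1=14  14^2=6  14^3=8  14^4=17  14^5=10
  14^6=7  14^7=3  14^8=4  14^9=18
So 14^9 ≡ 18 (mod 19), giving k = 9.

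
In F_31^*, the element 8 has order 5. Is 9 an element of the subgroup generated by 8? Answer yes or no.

⟨8⟩ has order 5; its elements mod 31 are {1, 2, 4, 8, 16}.
9 is not in this set.

no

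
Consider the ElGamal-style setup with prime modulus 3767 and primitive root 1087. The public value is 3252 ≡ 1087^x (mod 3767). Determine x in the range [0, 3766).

1757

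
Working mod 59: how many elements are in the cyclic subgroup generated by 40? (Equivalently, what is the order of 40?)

58

The order of 40 must divide p − 1 = 58 = 2 · 29.
Divisors: 1, 2, 29, 58.
Check each in increasing order: 40^1 ≡ 40;  40^2 ≡ 7;  40^29 ≡ 58;  40^58 ≡ 1.
Smallest exponent giving 1 is 58.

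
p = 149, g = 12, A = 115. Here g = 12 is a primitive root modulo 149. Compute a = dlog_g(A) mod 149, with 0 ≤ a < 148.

107

Baby-step giant-step with m = ceil(sqrt(148)) = 13.
Baby table (12^j mod 149 for j=0..12):
  0:1  1:12  2:144  3:89  4:25  5:2  6:24  7:139
  8:29  9:50  10:4  11:48  12:129
Giant step factor: 12^(-13) ≡ 18 (mod 149).
Scan 115·18^i mod 149 for i = 0, 1, …:
  i=0: 115   i=1: 133   i=2: 10   i=3: 31
  i=4: 111   i=5: 61   i=6: 55   i=7: 96
  i=8: 89
Match at i=8, j=3: a = 8·13 + 3 = 107.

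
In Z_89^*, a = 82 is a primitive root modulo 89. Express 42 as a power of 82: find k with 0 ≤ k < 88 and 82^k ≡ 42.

74

Baby-step giant-step with m = ceil(sqrt(88)) = 10.
Baby table (82^j mod 89 for j=0..9):
  0:1  1:82  2:49  3:13  4:87  5:14  6:80  7:63
  8:4  9:61
Giant step factor: 82^(-10) ≡ 5 (mod 89).
Scan 42·5^i mod 89 for i = 0, 1, …:
  i=0: 42   i=1: 32   i=2: 71   i=3: 88
  i=4: 84   i=5: 64   i=6: 53   i=7: 87
Match at i=7, j=4: k = 7·10 + 4 = 74.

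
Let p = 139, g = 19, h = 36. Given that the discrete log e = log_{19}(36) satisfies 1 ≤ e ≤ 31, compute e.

Compute 19^1 mod 139 = 19, then multiply by 19 repeatedly:
  19^1=19  19^2=83  19^3=48  19^4=78  19^5=92
  19^6=80  19^7=130  19^8=107  19^9=87  19^10=124
  19^11=132  19^12=6  19^13=114  19^14=81  19^15=10
  19^16=51  19^17=135  19^18=63  19^19=85  19^20=86
  19^21=105  19^22=49  19^23=97  19^24=36
Found 36 at exponent 24.

24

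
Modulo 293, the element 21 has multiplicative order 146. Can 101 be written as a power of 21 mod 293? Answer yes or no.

no

101 ∈ ⟨21⟩ iff 101^146 ≡ 1 (mod 293), since |⟨21⟩| = 146.
101^146 mod 293 = 292.
Since 292 ≠ 1, 101 does not lie in the subgroup.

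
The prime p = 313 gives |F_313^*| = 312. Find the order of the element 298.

The order of 298 must divide p − 1 = 312 = 2^3 · 3 · 13.
Divisors: 1, 2, 3, 4, 6, 8, 12, 13, 24, 26, 39, 52, 78, 104, 156, 312.
Check each in increasing order: 298^1 ≡ 298;  298^2 ≡ 225;  298^3 ≡ 68;  298^4 ≡ 232;  298^6 ≡ 242;  298^8 ≡ 301;  298^12 ≡ 33;  298^13 ≡ 131;  298^24 ≡ 150;  298^26 ≡ 259;  298^39 ≡ 125;  298^52 ≡ 99;  298^78 ≡ 288;  298^104 ≡ 98;  298^156 ≡ 312;  298^312 ≡ 1.
Smallest exponent giving 1 is 312.

312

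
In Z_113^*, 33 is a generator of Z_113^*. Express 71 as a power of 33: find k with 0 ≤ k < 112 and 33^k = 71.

Baby-step giant-step with m = ceil(sqrt(112)) = 11.
Baby table (33^j mod 113 for j=0..10):
  0:1  1:33  2:72  3:3  4:99  5:103  6:9  7:71
  8:83  9:27  10:100
Giant step factor: 33^(-11) ≡ 59 (mod 113).
Scan 71·59^i mod 113 for i = 0, 1, …:
  i=0: 71
Match at i=0, j=7: k = 0·11 + 7 = 7.

7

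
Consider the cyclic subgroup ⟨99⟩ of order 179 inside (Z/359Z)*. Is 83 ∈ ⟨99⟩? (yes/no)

83 ∈ ⟨99⟩ iff 83^179 ≡ 1 (mod 359), since |⟨99⟩| = 179.
83^179 mod 359 = 358.
Since 358 ≠ 1, 83 does not lie in the subgroup.

no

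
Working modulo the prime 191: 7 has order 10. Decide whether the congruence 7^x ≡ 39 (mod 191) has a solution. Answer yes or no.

39 ∈ ⟨7⟩ iff 39^10 ≡ 1 (mod 191), since |⟨7⟩| = 10.
39^10 mod 191 = 1.
Since 1 = 1, 39 lies in the subgroup.

yes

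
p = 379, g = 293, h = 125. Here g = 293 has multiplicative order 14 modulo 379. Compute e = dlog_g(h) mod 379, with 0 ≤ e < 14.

4

Successive powers of 293 modulo 379:
  293^0=1  293^1=293  293^2=195  293^3=285  293^4=125
So 293^4 ≡ 125 (mod 379), giving e = 4.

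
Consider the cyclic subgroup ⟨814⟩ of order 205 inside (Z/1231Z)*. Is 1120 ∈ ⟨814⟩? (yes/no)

1120 ∈ ⟨814⟩ iff 1120^205 ≡ 1 (mod 1231), since |⟨814⟩| = 205.
1120^205 mod 1231 = 1.
Since 1 = 1, 1120 lies in the subgroup.

yes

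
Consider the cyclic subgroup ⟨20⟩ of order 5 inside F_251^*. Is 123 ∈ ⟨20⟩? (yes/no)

⟨20⟩ has order 5; its elements mod 251 are {1, 20, 113, 149, 219}.
123 is not in this set.

no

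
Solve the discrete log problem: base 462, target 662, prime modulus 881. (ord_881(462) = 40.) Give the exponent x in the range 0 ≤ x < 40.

Successive powers of 462 modulo 881:
  462^0=1  462^1=462  462^2=242  462^3=798  462^4=418  462^5=177
  462^6=722  462^7=546  462^8=286  462^9=863  462^10=494  462^11=49
  462^12=613  462^13=405  462^14=338  462^15=219  462^16=744  462^17=138
  462^18=324  462^19=799  462^20=880  462^21=419  462^22=639  462^23=83
  462^24=463  462^25=704  462^26=159  462^27=335  462^28=595  462^29=18
  462^30=387  462^31=832  462^32=268  462^33=476  462^34=543  462^35=662
So 462^35 ≡ 662 (mod 881), giving x = 35.

35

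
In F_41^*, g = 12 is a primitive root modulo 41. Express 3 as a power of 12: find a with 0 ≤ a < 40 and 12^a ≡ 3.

5

Successive powers of 12 modulo 41:
  12^0=1  12^1=12  12^2=21  12^3=6  12^4=31  12^5=3
So 12^5 ≡ 3 (mod 41), giving a = 5.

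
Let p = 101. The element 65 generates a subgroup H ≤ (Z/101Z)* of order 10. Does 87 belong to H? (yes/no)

yes

⟨65⟩ has order 10; its elements mod 101 are {1, 6, 14, 17, 36, 65, 84, 87, 95, 100}.
87 is in this set.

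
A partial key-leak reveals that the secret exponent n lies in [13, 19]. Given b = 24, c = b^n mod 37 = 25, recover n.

14

Compute 24^13 mod 37 = 18, then multiply by 24 repeatedly:
  24^13=18  24^14=25
Found 25 at exponent 14.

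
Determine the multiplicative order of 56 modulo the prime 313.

104

The order of 56 must divide p − 1 = 312 = 2^3 · 3 · 13.
Divisors: 1, 2, 3, 4, 6, 8, 12, 13, 24, 26, 39, 52, 78, 104, 156, 312.
Check each in increasing order: 56^1 ≡ 56;  56^2 ≡ 6;  56^3 ≡ 23;  56^4 ≡ 36;  56^6 ≡ 216;  56^8 ≡ 44;  56^12 ≡ 19;  56^13 ≡ 125;  56^24 ≡ 48;  56^26 ≡ 288;  56^39 ≡ 5;  56^52 ≡ 312;  56^78 ≡ 25;  56^104 ≡ 1.
Smallest exponent giving 1 is 104.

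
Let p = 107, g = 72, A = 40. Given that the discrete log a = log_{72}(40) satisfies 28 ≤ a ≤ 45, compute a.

30

Compute 72^28 mod 107 = 90, then multiply by 72 repeatedly:
  72^28=90  72^29=60  72^30=40
Found 40 at exponent 30.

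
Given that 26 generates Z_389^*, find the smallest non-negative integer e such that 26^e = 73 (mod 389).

Baby-step giant-step with m = ceil(sqrt(388)) = 20.
Baby table (26^j mod 389 for j=0..19):
  0:1  1:26  2:287  3:71  4:290  5:149  6:373  7:362
  8:76  9:31  10:28  11:339  12:256  13:43  14:340  15:282
  16:330  17:22  18:183  19:90
Giant step factor: 26^(-20) ≡ 65 (mod 389).
Scan 73·65^i mod 389 for i = 0, 1, …:
  i=0: 73   i=1: 77   i=2: 337   i=3: 121
  i=4: 85   i=5: 79   i=6: 78   i=7: 13
  i=8: 67   i=9: 76
Match at i=9, j=8: e = 9·20 + 8 = 188.

188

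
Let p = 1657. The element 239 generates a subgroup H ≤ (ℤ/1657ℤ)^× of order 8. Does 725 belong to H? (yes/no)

no

725 ∈ ⟨239⟩ iff 725^8 ≡ 1 (mod 1657), since |⟨239⟩| = 8.
725^8 mod 1657 = 186.
Since 186 ≠ 1, 725 does not lie in the subgroup.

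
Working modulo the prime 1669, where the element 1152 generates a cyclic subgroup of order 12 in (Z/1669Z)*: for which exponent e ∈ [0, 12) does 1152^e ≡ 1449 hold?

3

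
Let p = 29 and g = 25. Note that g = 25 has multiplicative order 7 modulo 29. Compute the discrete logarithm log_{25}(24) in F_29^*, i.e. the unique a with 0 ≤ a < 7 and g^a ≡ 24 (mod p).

Successive powers of 25 modulo 29:
  25^0=1  25^1=25  25^2=16  25^3=23  25^4=24
So 25^4 ≡ 24 (mod 29), giving a = 4.

4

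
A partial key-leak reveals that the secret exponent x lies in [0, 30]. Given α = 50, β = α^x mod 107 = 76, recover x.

Compute 50^0 mod 107 = 1, then multiply by 50 repeatedly:
  50^0=1  50^1=50  50^2=39  50^3=24  50^4=23
  50^5=80  50^6=41  50^7=17  50^8=101  50^9=21
  50^10=87  50^11=70  50^12=76
Found 76 at exponent 12.

12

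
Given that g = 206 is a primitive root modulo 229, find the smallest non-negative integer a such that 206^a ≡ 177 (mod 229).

219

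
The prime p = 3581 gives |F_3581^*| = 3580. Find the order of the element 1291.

The order of 1291 must divide p − 1 = 3580 = 2^2 · 5 · 179.
Divisors: 1, 2, 4, 5, 10, 20, 179, 358, 716, 895, 1790, 3580.
Check each in increasing order: 1291^1 ≡ 1291;  1291^2 ≡ 1516;  1291^4 ≡ 2835;  1291^5 ≡ 203;  1291^10 ≡ 1818;  1291^20 ≡ 3442;  1291^179 ≡ 1991;  1291^358 ≡ 3495;  1291^716 ≡ 234;  1291^895 ≡ 364;  1291^1790 ≡ 3580;  1291^3580 ≡ 1.
Smallest exponent giving 1 is 3580.

3580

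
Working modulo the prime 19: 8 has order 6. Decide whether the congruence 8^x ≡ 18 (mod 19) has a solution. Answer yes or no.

18 ∈ ⟨8⟩ iff 18^6 ≡ 1 (mod 19), since |⟨8⟩| = 6.
18^6 mod 19 = 1.
Since 1 = 1, 18 lies in the subgroup.

yes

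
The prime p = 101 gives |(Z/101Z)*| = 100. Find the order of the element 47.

The order of 47 must divide p − 1 = 100 = 2^2 · 5^2.
Divisors: 1, 2, 4, 5, 10, 20, 25, 50, 100.
Check each in increasing order: 47^1 ≡ 47;  47^2 ≡ 88;  47^4 ≡ 68;  47^5 ≡ 65;  47^10 ≡ 84;  47^20 ≡ 87;  47^25 ≡ 100;  47^50 ≡ 1.
Smallest exponent giving 1 is 50.

50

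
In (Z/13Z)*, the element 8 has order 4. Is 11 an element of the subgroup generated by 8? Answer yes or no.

⟨8⟩ has order 4; its elements mod 13 are {1, 5, 8, 12}.
11 is not in this set.

no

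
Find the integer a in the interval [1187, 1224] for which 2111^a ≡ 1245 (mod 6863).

1193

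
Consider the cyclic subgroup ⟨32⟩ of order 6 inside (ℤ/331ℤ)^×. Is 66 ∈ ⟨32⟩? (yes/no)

66 ∈ ⟨32⟩ iff 66^6 ≡ 1 (mod 331), since |⟨32⟩| = 6.
66^6 mod 331 = 258.
Since 258 ≠ 1, 66 does not lie in the subgroup.

no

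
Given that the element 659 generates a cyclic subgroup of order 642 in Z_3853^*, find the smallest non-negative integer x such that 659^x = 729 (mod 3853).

186

Baby-step giant-step with m = ceil(sqrt(642)) = 26.
Baby table (659^j mod 3853 for j=0..25):
  0:1  1:659  2:2745  3:1898  4:2410  5:754  6:3702  7:669
  8:1629  9:2377  10:2125  11:1736  12:3536  13:3012  14:613  15:3255
  16:2777  17:3721  18:1631  19:3695  20:3762  21:1679  22:650  23:667
  24:311  25:740
Giant step factor: 659^(-26) ≡ 1033 (mod 3853).
Scan 729·1033^i mod 3853 for i = 0, 1, …:
  i=0: 729   i=1: 1722   i=2: 2593   i=3: 734
  i=4: 3034   i=5: 1633   i=6: 3128   i=7: 2410
Match at i=7, j=4: x = 7·26 + 4 = 186.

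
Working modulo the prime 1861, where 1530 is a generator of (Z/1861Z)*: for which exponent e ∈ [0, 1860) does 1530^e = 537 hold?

1535

Baby-step giant-step with m = ceil(sqrt(1860)) = 44.
Baby table (1530^j mod 1861 for j=0..43):
  0:1  1:1530  2:1623  3:616  4:814  5:411  6:1673  7:815
  8:80  9:1435  10:1431  11:894  12:1846  13:1243  14:1709  15:65
  16:817  17:1279  18:959  19:802  20:661  21:807  22:867  23:1478
  24:225  25:1826  26:419  27:886  28:772  29:1286  30:503  31:997
  32:1251  33:922  34:22  35:162  36:347  37:525  38:1159  39:1598
  40:1447  41:1181  42:1760  43:1794
Giant step factor: 1530^(-44) ≡ 12 (mod 1861).
Scan 537·12^i mod 1861 for i = 0, 1, …:
  i=0: 537   i=1: 861   i=2: 1027   i=3: 1158
  i=4: 869   i=5: 1123   i=6: 449   i=7: 1666
  i=8: 1382   i=9: 1696     …   i=33: 1684
  i=34: 1598
Match at i=34, j=39: e = 34·44 + 39 = 1535.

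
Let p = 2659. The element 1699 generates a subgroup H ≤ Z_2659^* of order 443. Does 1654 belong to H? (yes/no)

1654 ∈ ⟨1699⟩ iff 1654^443 ≡ 1 (mod 2659), since |⟨1699⟩| = 443.
1654^443 mod 2659 = 1.
Since 1 = 1, 1654 lies in the subgroup.

yes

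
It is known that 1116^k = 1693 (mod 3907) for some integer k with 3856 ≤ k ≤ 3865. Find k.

3862

Compute 1116^3856 mod 3907 = 1296, then multiply by 1116 repeatedly:
  1116^3856=1296  1116^3857=746  1116^3858=345  1116^3859=2134  1116^3860=2181
  1116^3861=3842  1116^3862=1693
Found 1693 at exponent 3862.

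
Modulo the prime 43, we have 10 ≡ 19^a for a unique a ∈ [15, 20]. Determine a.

16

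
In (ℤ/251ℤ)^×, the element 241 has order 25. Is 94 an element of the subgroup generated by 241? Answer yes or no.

yes

⟨241⟩ has order 25; its elements mod 251 are {1, 4, 5, 16, 20, 25, 51, 63, 64, 69, 80, 91, 94, 100, 113, 123, 125, 149, 201, 204, 211, 219, 241, 243, 249}.
94 is in this set.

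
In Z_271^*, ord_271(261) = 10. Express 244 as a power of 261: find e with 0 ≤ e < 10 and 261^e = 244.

4

Successive powers of 261 modulo 271:
  261^0=1  261^1=261  261^2=100  261^3=84  261^4=244
So 261^4 ≡ 244 (mod 271), giving e = 4.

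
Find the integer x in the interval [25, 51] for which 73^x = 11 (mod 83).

Compute 73^25 mod 83 = 8, then multiply by 73 repeatedly:
  73^25=8  73^26=3  73^27=53  73^28=51  73^29=71
  73^30=37  73^31=45  73^32=48  73^33=18  73^34=69
  73^35=57  73^36=11
Found 11 at exponent 36.

36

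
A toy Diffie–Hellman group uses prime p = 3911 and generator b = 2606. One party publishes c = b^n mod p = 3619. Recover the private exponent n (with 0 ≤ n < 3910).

1184

Baby-step giant-step with m = ceil(sqrt(3910)) = 63.
Baby table (2606^j mod 3911 for j=0..62):
  0:1  1:2606  2:1740  3:1591  4:486  5:3263  6:864  7:2759
  8:1536  9:1863  10:1427  11:3312  12:3406  13:1977  14:1275  15:2211
  16:963  17:2627  18:1712  19:2932  20:2609  21:1736  22:2900  23:1348
  24:810  25:2831  26:1440  27:1991  28:2560  29:3105  30:3682  31:1609
  32:462  33:3295  34:2125  35:3685  36:1605  37:1771  38:246  39:3583
  40:1741  41:286  42:2226  43:943  44:1350  45:2111  46:2400  47:711
  48:2963  49:1264  50:922  51:1378  52:770  53:277  54:2238  55:927
  56:2675  57:1648  58:410  59:757  60:1598  61:3084  62:3710
Giant step factor: 2606^(-63) ≡ 3050 (mod 3911).
Scan 3619·3050^i mod 3911 for i = 0, 1, …:
  i=0: 3619   i=1: 1108   i=2: 296   i=3: 3270
  i=4: 450   i=5: 3650   i=6: 1794   i=7: 211
  i=8: 2146   i=9: 2197     …   i=17: 703
  i=18: 922
Match at i=18, j=50: n = 18·63 + 50 = 1184.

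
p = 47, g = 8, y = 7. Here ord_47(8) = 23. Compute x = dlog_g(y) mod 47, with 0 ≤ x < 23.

4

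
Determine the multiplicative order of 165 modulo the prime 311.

62

The order of 165 must divide p − 1 = 310 = 2 · 5 · 31.
Divisors: 1, 2, 5, 10, 31, 62, 155, 310.
Check each in increasing order: 165^1 ≡ 165;  165^2 ≡ 168;  165^5 ≡ 46;  165^10 ≡ 250;  165^31 ≡ 310;  165^62 ≡ 1.
Smallest exponent giving 1 is 62.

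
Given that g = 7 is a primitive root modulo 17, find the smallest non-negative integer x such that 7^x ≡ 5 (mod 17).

15

Successive powers of 7 modulo 17:
  7^0=1  7^1=7  7^2=15  7^3=3  7^4=4  7^5=11
  7^6=9  7^7=12  7^8=16  7^9=10  7^10=2  7^11=14
  7^12=13  7^13=6  7^14=8  7^15=5
So 7^15 ≡ 5 (mod 17), giving x = 15.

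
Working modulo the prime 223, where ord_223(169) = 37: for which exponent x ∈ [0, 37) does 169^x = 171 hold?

24

Successive powers of 169 modulo 223:
  169^0=1  169^1=169  169^2=17  169^3=197  169^4=66  169^5=4
  169^6=7  169^7=68  169^8=119  169^9=41  169^10=16  169^11=28
  169^12=49  169^13=30  169^14=164  169^15=64  169^16=112  169^17=196
  169^18=120  169^19=210  169^20=33  169^21=2  169^22=115  169^23=34
  169^24=171
So 169^24 ≡ 171 (mod 223), giving x = 24.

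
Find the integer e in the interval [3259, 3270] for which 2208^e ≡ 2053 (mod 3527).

Compute 2208^3259 mod 3527 = 3382, then multiply by 2208 repeatedly:
  2208^3259=3382  2208^3260=797  2208^3261=3330  2208^3262=2372  2208^3263=3308
  2208^3264=3174  2208^3265=43  2208^3266=3242  2208^3267=2053
Found 2053 at exponent 3267.

3267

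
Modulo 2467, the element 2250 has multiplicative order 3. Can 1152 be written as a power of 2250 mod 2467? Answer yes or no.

⟨2250⟩ has order 3; its elements mod 2467 are {1, 216, 2250}.
1152 is not in this set.

no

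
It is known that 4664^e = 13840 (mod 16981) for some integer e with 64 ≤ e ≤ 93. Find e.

89

Compute 4664^64 mod 16981 = 7460, then multiply by 4664 repeatedly:
  4664^64=7460  4664^65=16352  4664^66=4057  4664^67=5014  4664^68=2459
  4664^69=6601  4664^70=511  4664^71=5964  4664^72=1218  4664^73=9098
  4664^74=14534  4664^75=15405  4664^76=2309  4664^77=3222  4664^78=16204
  4664^79=10006  4664^80=4196  4664^81=8032  4664^82=1162  4664^83=2629
  4664^84=1374  4664^85=6499  4664^86=251  4664^87=15956  4664^88=8042
  4664^89=13840
Found 13840 at exponent 89.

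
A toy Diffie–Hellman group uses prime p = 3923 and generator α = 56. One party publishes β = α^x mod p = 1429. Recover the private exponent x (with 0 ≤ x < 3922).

Baby-step giant-step with m = ceil(sqrt(3922)) = 63.
Baby table (56^j mod 3923 for j=0..62):
  0:1  1:56  2:3136  3:3004  4:3458  5:1421  6:1116  7:3651
  8:460  9:2222  10:2819  11:944  12:1865  13:2442  14:3370  15:416
  16:3681  17:2140  18:2150  19:2710  20:2686  21:1342  22:615  23:3056
  24:2447  25:3650  26:404  27:3009  28:3738  29:1409  30:444  31:1326
  32:3642  33:3879  34:1459  35:3244  36:1206  37:845  38:244  39:1895
  40:199  41:3298  42:307  43:1500  44:1617  45:323  46:2396  47:794
  48:1311  49:2802  50:3915  51:3475  52:2373  53:3429  54:3720  55:401
  56:2841  57:2176  58:243  59:1839  60:986  61:294  62:772
Giant step factor: 56^(-63) ≡ 2036 (mod 3923).
Scan 1429·2036^i mod 3923 for i = 0, 1, …:
  i=0: 1429   i=1: 2501   i=2: 3905   i=3: 2582
  i=4: 132   i=5: 1988   i=6: 2955   i=7: 2421
  i=8: 1868   i=9: 1861     …   i=47: 1161
  i=48: 2150
Match at i=48, j=18: x = 48·63 + 18 = 3042.

3042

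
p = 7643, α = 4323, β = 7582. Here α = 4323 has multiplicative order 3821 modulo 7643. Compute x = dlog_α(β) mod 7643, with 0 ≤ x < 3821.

Baby-step giant-step with m = ceil(sqrt(3821)) = 62.
Baby table (4323^j mod 7643 for j=0..61):
  0:1  1:4323  2:1194  3:2637  4:4038  5:7305  6:6282  7:1507
  8:2925  9:3253  10:7242  11:1438  12:2715  13:4940  14:1078  15:5607
  16:3108  17:7133  18:4097  19:2500  20:298  21:4230  22:4234  23:6240
  24:3373  25:6278  26:7144  27:5792  28:348  29:6376  30:2790  31:516
  32:6555  33:4664  34:238  35:4712  36:1381  37:880  38:5669  39:3629
  40:4731  41:7088  42:637  43:2271  44:3921  45:5952  46:4158  47:6341
  48:4345  49:4584  50:5976  51:908  52:4425  53:6489  54:2137  55:5507
  56:6459  57:2378  58:259  59:3779  60:3526  61:2756
Giant step factor: 4323^(-62) ≡ 5899 (mod 7643).
Scan 7582·5899^i mod 7643 for i = 0, 1, …:
  i=0: 7582   i=1: 7025   i=2: 129   i=3: 4314
  i=4: 4739   i=5: 4910   i=6: 4763   i=7: 1269
  i=8: 3334   i=9: 1827     …   i=46: 6834
  i=47: 4584
Match at i=47, j=49: x = 47·62 + 49 = 2963.

2963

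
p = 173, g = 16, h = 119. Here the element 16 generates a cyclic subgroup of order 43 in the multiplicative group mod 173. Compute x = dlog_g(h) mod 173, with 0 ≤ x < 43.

42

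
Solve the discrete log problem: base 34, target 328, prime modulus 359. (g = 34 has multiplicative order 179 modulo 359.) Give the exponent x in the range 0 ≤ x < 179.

135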